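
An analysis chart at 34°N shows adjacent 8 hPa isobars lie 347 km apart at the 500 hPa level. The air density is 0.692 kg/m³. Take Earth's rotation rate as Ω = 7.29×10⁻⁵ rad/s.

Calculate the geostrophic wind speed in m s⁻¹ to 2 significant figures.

Coriolis parameter at 34°N:
f = 2Ω sin φ = 2 × 7.29×10⁻⁵ × sin 34° = 8.15×10⁻⁵ s⁻¹
Pressure gradient: |∂P/∂n| = 800 Pa / 347000 m = 2.31×10⁻³ Pa/m
Geostrophic balance (pressure-gradient force = Coriolis force):
V_g = (1/(fρ)) |∂P/∂n| = 2.31×10⁻³ / (8.15×10⁻⁵ × 0.692) = 40.9 m/s

41 m s⁻¹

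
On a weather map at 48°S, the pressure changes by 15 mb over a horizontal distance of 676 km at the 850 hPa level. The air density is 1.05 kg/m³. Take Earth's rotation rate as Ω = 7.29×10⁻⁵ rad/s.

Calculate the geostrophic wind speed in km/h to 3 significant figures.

70.2 km/h

Coriolis parameter at 48°S:
f = 2Ω sin φ = 2 × 7.29×10⁻⁵ × sin 48° = 1.08×10⁻⁴ s⁻¹
Pressure gradient: |∂P/∂n| = 1500 Pa / 676000 m = 2.22×10⁻³ Pa/m
Geostrophic balance (pressure-gradient force = Coriolis force):
V_g = (1/(fρ)) |∂P/∂n| = 2.22×10⁻³ / (1.08×10⁻⁴ × 1.05) = 19.5 m/s
Converting: 19.5 m/s × 3.6 = 70.2 km/h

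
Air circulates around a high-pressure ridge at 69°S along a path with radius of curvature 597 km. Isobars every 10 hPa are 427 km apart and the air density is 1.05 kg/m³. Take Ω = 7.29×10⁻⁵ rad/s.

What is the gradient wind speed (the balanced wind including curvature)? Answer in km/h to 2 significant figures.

82 km/h

Coriolis parameter at 69°S:
f = 2Ω sin φ = 2 × 7.29×10⁻⁵ × sin 69° = 1.36×10⁻⁴ s⁻¹
Pressure gradient: |∂P/∂n| = 1000 Pa / 427000 m = 2.34×10⁻³ Pa/m
Geostrophic speed: V_g = |∂P/∂n|/(fρ) = 2.34×10⁻³/(1.36×10⁻⁴ × 1.05) = 16.4 m/s
Around a high, pressure-gradient force acts outward with centrifugal, so Coriolis balances both:
fV = (1/ρ)|∂P/∂n| + V²/R  →  V² − fR·V + fR·V_g = 0
With fR = 1.36×10⁻⁴ × 597×10³ m = 81.3 m/s:
V = [fR − √((fR)² − 4 fR V_g)]/2 = [81.3 − √(81.3² − 4×81.3×16.4)]/2 = 22.8 m/s
Supergeostrophic (V > V_g = 16.4 m/s), as expected around a high.
Converting: 22.8 m/s × 3.6 = 82 km/h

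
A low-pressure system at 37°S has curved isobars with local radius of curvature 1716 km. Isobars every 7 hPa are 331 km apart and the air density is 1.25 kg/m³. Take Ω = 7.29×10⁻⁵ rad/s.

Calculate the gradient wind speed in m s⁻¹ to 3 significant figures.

17.3 m s⁻¹

Coriolis parameter at 37°S:
f = 2Ω sin φ = 2 × 7.29×10⁻⁵ × sin 37° = 8.77×10⁻⁵ s⁻¹
Pressure gradient: |∂P/∂n| = 700 Pa / 331000 m = 2.11×10⁻³ Pa/m
Geostrophic speed: V_g = |∂P/∂n|/(fρ) = 2.11×10⁻³/(8.77×10⁻⁵ × 1.25) = 19.3 m/s
Around a low, centrifugal force acts outward with Coriolis, so pressure-gradient force balances both:
(1/ρ)|∂P/∂n| = fV + V²/R  →  V² + fR·V − fR·V_g = 0
With fR = 8.77×10⁻⁵ × 1716×10³ m = 151 m/s:
V = [−fR + √((fR)² + 4 fR V_g)]/2 = [−151 + √(151² + 4×151×19.3)]/2 = 17.3 m/s
Subgeostrophic (V < V_g = 19.3 m/s), as expected around a low.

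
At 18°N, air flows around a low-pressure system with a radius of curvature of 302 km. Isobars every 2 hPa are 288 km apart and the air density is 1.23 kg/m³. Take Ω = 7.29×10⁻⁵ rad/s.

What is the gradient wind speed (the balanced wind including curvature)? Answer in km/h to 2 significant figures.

Coriolis parameter at 18°N:
f = 2Ω sin φ = 2 × 7.29×10⁻⁵ × sin 18° = 4.51×10⁻⁵ s⁻¹
Pressure gradient: |∂P/∂n| = 200 Pa / 288000 m = 6.94×10⁻⁴ Pa/m
Geostrophic speed: V_g = |∂P/∂n|/(fρ) = 6.94×10⁻⁴/(4.51×10⁻⁵ × 1.23) = 12.5 m/s
Around a low, centrifugal force acts outward with Coriolis, so pressure-gradient force balances both:
(1/ρ)|∂P/∂n| = fV + V²/R  →  V² + fR·V − fR·V_g = 0
With fR = 4.51×10⁻⁵ × 302×10³ m = 13.6 m/s:
V = [−fR + √((fR)² + 4 fR V_g)]/2 = [−13.6 + √(13.6² + 4×13.6×12.5)]/2 = 7.92 m/s
Subgeostrophic (V < V_g = 12.5 m/s), as expected around a low.
Converting: 7.92 m/s × 3.6 = 29 km/h

29 km/h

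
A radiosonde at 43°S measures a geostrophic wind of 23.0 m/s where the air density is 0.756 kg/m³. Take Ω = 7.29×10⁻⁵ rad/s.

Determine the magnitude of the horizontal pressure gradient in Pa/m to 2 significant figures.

1.7×10⁻³ Pa/m

Coriolis parameter at 43°S:
f = 2Ω sin φ = 2 × 7.29×10⁻⁵ × sin 43° = 9.94×10⁻⁵ s⁻¹
Geostrophic balance rearranged: |∂P/∂n| = f ρ V_g
|∂P/∂n| = 9.94×10⁻⁵ × 0.756 × 23.0 = 1.73×10⁻³ Pa/m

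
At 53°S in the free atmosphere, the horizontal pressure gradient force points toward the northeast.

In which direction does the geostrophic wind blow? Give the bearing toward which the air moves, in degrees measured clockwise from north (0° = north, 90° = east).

The pressure-gradient force points toward the northeast (bearing 045°).
Geostrophic balance: in the Southern Hemisphere the Coriolis force deflects motion to the left, so the geostrophic wind blows 90° to the left of the pressure-gradient force (low pressure on the right).
Rotating 045° by 90° counterclockwise gives 315° — the wind blows toward the northwest.

315°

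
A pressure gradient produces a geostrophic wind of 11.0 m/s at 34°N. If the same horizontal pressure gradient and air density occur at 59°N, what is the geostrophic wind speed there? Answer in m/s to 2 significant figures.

7.2 m/s

With the same pressure gradient and density, V_g ∝ 1/f ∝ 1/sin φ.
V₂ = V₁ · sin φ₁ / sin φ₂ = 11.0 × sin 34° / sin 59°
V₂ = 11.0 × 0.5592/0.8572 = 7.2 m/s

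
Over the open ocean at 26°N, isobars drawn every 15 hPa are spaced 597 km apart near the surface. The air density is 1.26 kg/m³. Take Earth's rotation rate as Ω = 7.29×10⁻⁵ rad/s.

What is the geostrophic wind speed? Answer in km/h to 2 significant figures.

110 km/h

Coriolis parameter at 26°N:
f = 2Ω sin φ = 2 × 7.29×10⁻⁵ × sin 26° = 6.39×10⁻⁵ s⁻¹
Pressure gradient: |∂P/∂n| = 1500 Pa / 597000 m = 2.51×10⁻³ Pa/m
Geostrophic balance (pressure-gradient force = Coriolis force):
V_g = (1/(fρ)) |∂P/∂n| = 2.51×10⁻³ / (6.39×10⁻⁵ × 1.26) = 31.2 m/s
Converting: 31.2 m/s × 3.6 = 110 km/h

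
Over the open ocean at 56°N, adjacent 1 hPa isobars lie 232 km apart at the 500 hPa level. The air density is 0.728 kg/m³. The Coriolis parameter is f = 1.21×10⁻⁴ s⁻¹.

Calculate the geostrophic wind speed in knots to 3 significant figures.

Pressure gradient: |∂P/∂n| = 100 Pa / 232000 m = 4.31×10⁻⁴ Pa/m
Geostrophic balance (pressure-gradient force = Coriolis force):
V_g = (1/(fρ)) |∂P/∂n| = 4.31×10⁻⁴ / (1.21×10⁻⁴ × 0.728) = 4.89 m/s
Converting: 4.89 m/s × 1.944 = 9.51 knots

9.51 knots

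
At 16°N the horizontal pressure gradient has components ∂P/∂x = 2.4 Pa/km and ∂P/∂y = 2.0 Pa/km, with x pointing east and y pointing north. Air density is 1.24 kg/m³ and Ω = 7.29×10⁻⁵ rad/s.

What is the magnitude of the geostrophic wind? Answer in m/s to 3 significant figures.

62.7 m/s

Coriolis parameter at 16°N:
f = 2Ω sin φ = 2 × 7.29×10⁻⁵ × sin 16° = 4.02×10⁻⁵ s⁻¹
Component geostrophic relations (x east, y north):
u_g = −(1/(fρ)) ∂P/∂y,  v_g = (1/(fρ)) ∂P/∂x
u_g = −(2.0×10⁻³)/(4.02×10⁻⁵ × 1.24) = −40.1 m/s;  v_g = (2.4×10⁻³)/(4.02×10⁻⁵ × 1.24) = 48.2 m/s
|V_g| = √(u_g² + v_g²) = 62.7 m/s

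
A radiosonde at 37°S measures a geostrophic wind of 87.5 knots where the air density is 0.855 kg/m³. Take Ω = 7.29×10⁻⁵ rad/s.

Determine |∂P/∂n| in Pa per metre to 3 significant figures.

3.38×10⁻³ Pa/m

Coriolis parameter at 37°S:
f = 2Ω sin φ = 2 × 7.29×10⁻⁵ × sin 37° = 8.77×10⁻⁵ s⁻¹
Wind speed in SI: 87.5 knots = 45.0 m/s
Geostrophic balance rearranged: |∂P/∂n| = f ρ V_g
|∂P/∂n| = 8.77×10⁻⁵ × 0.855 × 45.0 = 3.38×10⁻³ Pa/m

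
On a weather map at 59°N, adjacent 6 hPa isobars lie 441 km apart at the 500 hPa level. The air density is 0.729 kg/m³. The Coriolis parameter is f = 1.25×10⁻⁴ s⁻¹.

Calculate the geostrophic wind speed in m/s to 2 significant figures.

15 m/s

Pressure gradient: |∂P/∂n| = 600 Pa / 441000 m = 1.36×10⁻³ Pa/m
Geostrophic balance (pressure-gradient force = Coriolis force):
V_g = (1/(fρ)) |∂P/∂n| = 1.36×10⁻³ / (1.25×10⁻⁴ × 0.729) = 14.9 m/s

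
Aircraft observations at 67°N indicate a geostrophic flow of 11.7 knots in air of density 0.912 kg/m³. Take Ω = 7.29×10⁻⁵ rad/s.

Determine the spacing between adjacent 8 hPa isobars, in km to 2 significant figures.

1100 km

Coriolis parameter at 67°N:
f = 2Ω sin φ = 2 × 7.29×10⁻⁵ × sin 67° = 1.34×10⁻⁴ s⁻¹
Wind speed in SI: 11.7 knots = 6.02 m/s
Geostrophic balance rearranged: |∂P/∂n| = f ρ V_g
|∂P/∂n| = 1.34×10⁻⁴ × 0.912 × 6.02 = 7.37×10⁻⁴ Pa/m
Isobar spacing: Δn = ΔP/|∂P/∂n| = 800 Pa / 7.37×10⁻⁴ Pa/m = 1085894 m ≈ 1100 km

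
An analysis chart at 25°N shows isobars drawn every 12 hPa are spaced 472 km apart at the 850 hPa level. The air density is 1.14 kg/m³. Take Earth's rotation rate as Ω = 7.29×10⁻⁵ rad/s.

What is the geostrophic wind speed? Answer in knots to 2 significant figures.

70 knots

Coriolis parameter at 25°N:
f = 2Ω sin φ = 2 × 7.29×10⁻⁵ × sin 25° = 6.16×10⁻⁵ s⁻¹
Pressure gradient: |∂P/∂n| = 1200 Pa / 472000 m = 2.54×10⁻³ Pa/m
Geostrophic balance (pressure-gradient force = Coriolis force):
V_g = (1/(fρ)) |∂P/∂n| = 2.54×10⁻³ / (6.16×10⁻⁵ × 1.14) = 36.2 m/s
Converting: 36.2 m/s × 1.944 = 70 knots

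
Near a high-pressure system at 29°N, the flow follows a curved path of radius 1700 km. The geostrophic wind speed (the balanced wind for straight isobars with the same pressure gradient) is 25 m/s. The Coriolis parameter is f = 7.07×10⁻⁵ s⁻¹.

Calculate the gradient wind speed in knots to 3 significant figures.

Around a high, pressure-gradient force acts outward with centrifugal, so Coriolis balances both:
fV = (1/ρ)|∂P/∂n| + V²/R  →  V² − fR·V + fR·V_g = 0
With fR = 7.07×10⁻⁵ × 1700×10³ m = 120 m/s:
V = [fR − √((fR)² − 4 fR V_g)]/2 = [120 − √(120² − 4×120×25)]/2 = 35.5 m/s
Supergeostrophic (V > V_g = 25 m/s), as expected around a high.
Converting: 35.5 m/s × 1.944 = 68.9 knots

68.9 knots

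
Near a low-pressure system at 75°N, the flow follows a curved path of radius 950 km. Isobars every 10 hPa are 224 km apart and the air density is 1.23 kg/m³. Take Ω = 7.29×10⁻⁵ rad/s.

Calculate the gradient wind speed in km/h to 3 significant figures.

79.6 km/h

Coriolis parameter at 75°N:
f = 2Ω sin φ = 2 × 7.29×10⁻⁵ × sin 75° = 1.41×10⁻⁴ s⁻¹
Pressure gradient: |∂P/∂n| = 1000 Pa / 224000 m = 4.46×10⁻³ Pa/m
Geostrophic speed: V_g = |∂P/∂n|/(fρ) = 4.46×10⁻³/(1.41×10⁻⁴ × 1.23) = 25.8 m/s
Around a low, centrifugal force acts outward with Coriolis, so pressure-gradient force balances both:
(1/ρ)|∂P/∂n| = fV + V²/R  →  V² + fR·V − fR·V_g = 0
With fR = 1.41×10⁻⁴ × 950×10³ m = 134 m/s:
V = [−fR + √((fR)² + 4 fR V_g)]/2 = [−134 + √(134² + 4×134×25.8)]/2 = 22.1 m/s
Subgeostrophic (V < V_g = 25.8 m/s), as expected around a low.
Converting: 22.1 m/s × 3.6 = 79.6 km/h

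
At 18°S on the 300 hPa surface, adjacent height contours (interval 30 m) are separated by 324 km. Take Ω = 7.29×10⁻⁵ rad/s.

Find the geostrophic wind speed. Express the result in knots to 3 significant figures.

39.2 knots

Coriolis parameter at 18°S:
f = 2Ω sin φ = 2 × 7.29×10⁻⁵ × sin 18° = 4.51×10⁻⁵ s⁻¹
Height gradient: |∂Z/∂n| = 30 m / 324000 m = 9.26×10⁻⁵
On a pressure surface, geostrophic balance gives V_g = (g/f)|∂Z/∂n|:
V_g = 9.81 × 9.26×10⁻⁵ / 4.51×10⁻⁵ = 20.2 m/s
Converting: 20.2 m/s × 1.944 = 39.2 knots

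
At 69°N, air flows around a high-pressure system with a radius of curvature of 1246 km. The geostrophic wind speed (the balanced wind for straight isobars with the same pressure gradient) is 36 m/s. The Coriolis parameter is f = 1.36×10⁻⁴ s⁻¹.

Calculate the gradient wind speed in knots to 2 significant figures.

Around a high, pressure-gradient force acts outward with centrifugal, so Coriolis balances both:
fV = (1/ρ)|∂P/∂n| + V²/R  →  V² − fR·V + fR·V_g = 0
With fR = 1.36×10⁻⁴ × 1246×10³ m = 169 m/s:
V = [fR − √((fR)² − 4 fR V_g)]/2 = [169 − √(169² − 4×169×36)]/2 = 51.9 m/s
Supergeostrophic (V > V_g = 36 m/s), as expected around a high.
Converting: 51.9 m/s × 1.944 = 100 knots

100 knots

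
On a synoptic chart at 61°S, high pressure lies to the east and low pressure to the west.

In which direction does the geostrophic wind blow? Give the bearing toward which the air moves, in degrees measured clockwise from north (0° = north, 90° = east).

180°

The pressure-gradient force points toward the west (bearing 270°).
Geostrophic balance: in the Southern Hemisphere the Coriolis force deflects motion to the left, so the geostrophic wind blows 90° to the left of the pressure-gradient force (low pressure on the right).
Rotating 270° by 90° counterclockwise gives 180° — the wind blows toward the south.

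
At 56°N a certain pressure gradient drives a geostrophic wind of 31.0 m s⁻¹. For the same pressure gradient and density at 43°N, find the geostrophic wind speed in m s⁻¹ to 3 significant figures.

With the same pressure gradient and density, V_g ∝ 1/f ∝ 1/sin φ.
V₂ = V₁ · sin φ₁ / sin φ₂ = 31.0 × sin 56° / sin 43°
V₂ = 31.0 × 0.8290/0.6820 = 37.7 m s⁻¹

37.7 m s⁻¹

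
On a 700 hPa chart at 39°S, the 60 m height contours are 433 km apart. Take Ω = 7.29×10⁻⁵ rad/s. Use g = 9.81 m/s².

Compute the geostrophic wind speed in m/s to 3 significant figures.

14.8 m/s

Coriolis parameter at 39°S:
f = 2Ω sin φ = 2 × 7.29×10⁻⁵ × sin 39° = 9.18×10⁻⁵ s⁻¹
Height gradient: |∂Z/∂n| = 60 m / 433000 m = 1.39×10⁻⁴
On a pressure surface, geostrophic balance gives V_g = (g/f)|∂Z/∂n|:
V_g = 9.81 × 1.39×10⁻⁴ / 9.18×10⁻⁵ = 14.8 m/s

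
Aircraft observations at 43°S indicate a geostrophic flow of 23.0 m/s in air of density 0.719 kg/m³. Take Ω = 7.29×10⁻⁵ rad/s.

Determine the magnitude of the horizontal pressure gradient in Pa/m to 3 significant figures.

Coriolis parameter at 43°S:
f = 2Ω sin φ = 2 × 7.29×10⁻⁵ × sin 43° = 9.94×10⁻⁵ s⁻¹
Geostrophic balance rearranged: |∂P/∂n| = f ρ V_g
|∂P/∂n| = 9.94×10⁻⁵ × 0.719 × 23.0 = 1.64×10⁻³ Pa/m

1.64×10⁻³ Pa/m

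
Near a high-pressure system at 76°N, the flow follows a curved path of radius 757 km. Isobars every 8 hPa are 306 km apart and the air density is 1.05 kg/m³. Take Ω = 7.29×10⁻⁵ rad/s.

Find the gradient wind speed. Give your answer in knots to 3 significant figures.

43.2 knots

Coriolis parameter at 76°N:
f = 2Ω sin φ = 2 × 7.29×10⁻⁵ × sin 76° = 1.41×10⁻⁴ s⁻¹
Pressure gradient: |∂P/∂n| = 800 Pa / 306000 m = 2.61×10⁻³ Pa/m
Geostrophic speed: V_g = |∂P/∂n|/(fρ) = 2.61×10⁻³/(1.41×10⁻⁴ × 1.05) = 17.6 m/s
Around a high, pressure-gradient force acts outward with centrifugal, so Coriolis balances both:
fV = (1/ρ)|∂P/∂n| + V²/R  →  V² − fR·V + fR·V_g = 0
With fR = 1.41×10⁻⁴ × 757×10³ m = 107 m/s:
V = [fR − √((fR)² − 4 fR V_g)]/2 = [107 − √(107² − 4×107×17.6)]/2 = 22.2 m/s
Supergeostrophic (V > V_g = 17.6 m/s), as expected around a high.
Converting: 22.2 m/s × 1.944 = 43.2 knots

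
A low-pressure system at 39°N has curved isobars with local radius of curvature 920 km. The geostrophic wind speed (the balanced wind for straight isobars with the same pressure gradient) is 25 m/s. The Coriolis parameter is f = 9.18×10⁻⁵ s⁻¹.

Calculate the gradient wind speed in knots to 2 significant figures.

39 knots

Around a low, centrifugal force acts outward with Coriolis, so pressure-gradient force balances both:
(1/ρ)|∂P/∂n| = fV + V²/R  →  V² + fR·V − fR·V_g = 0
With fR = 9.18×10⁻⁵ × 920×10³ m = 84.5 m/s:
V = [−fR + √((fR)² + 4 fR V_g)]/2 = [−84.5 + √(84.5² + 4×84.5×25)]/2 = 20.2 m/s
Subgeostrophic (V < V_g = 25 m/s), as expected around a low.
Converting: 20.2 m/s × 1.944 = 39 knots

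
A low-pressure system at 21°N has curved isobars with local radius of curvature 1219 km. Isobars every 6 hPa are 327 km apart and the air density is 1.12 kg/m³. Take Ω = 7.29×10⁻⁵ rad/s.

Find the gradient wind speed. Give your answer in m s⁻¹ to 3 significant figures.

Coriolis parameter at 21°N:
f = 2Ω sin φ = 2 × 7.29×10⁻⁵ × sin 21° = 5.23×10⁻⁵ s⁻¹
Pressure gradient: |∂P/∂n| = 600 Pa / 327000 m = 1.83×10⁻³ Pa/m
Geostrophic speed: V_g = |∂P/∂n|/(fρ) = 1.83×10⁻³/(5.23×10⁻⁵ × 1.12) = 31.4 m/s
Around a low, centrifugal force acts outward with Coriolis, so pressure-gradient force balances both:
(1/ρ)|∂P/∂n| = fV + V²/R  →  V² + fR·V − fR·V_g = 0
With fR = 5.23×10⁻⁵ × 1219×10³ m = 63.7 m/s:
V = [−fR + √((fR)² + 4 fR V_g)]/2 = [−63.7 + √(63.7² + 4×63.7×31.4)]/2 = 23 m/s
Subgeostrophic (V < V_g = 31.4 m/s), as expected around a low.

23.0 m s⁻¹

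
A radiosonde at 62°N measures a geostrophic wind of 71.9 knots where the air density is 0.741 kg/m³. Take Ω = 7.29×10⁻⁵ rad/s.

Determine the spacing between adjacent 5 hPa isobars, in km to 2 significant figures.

140 km

Coriolis parameter at 62°N:
f = 2Ω sin φ = 2 × 7.29×10⁻⁵ × sin 62° = 1.29×10⁻⁴ s⁻¹
Wind speed in SI: 71.9 knots = 37.0 m/s
Geostrophic balance rearranged: |∂P/∂n| = f ρ V_g
|∂P/∂n| = 1.29×10⁻⁴ × 0.741 × 37.0 = 3.53×10⁻³ Pa/m
Isobar spacing: Δn = ΔP/|∂P/∂n| = 500 Pa / 3.53×10⁻³ Pa/m = 141707 m ≈ 140 km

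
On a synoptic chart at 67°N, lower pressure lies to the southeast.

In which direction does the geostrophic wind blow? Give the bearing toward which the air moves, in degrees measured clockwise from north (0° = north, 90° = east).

225°

The pressure-gradient force points toward the southeast (bearing 135°).
Geostrophic balance: in the Northern Hemisphere the Coriolis force deflects motion to the right, so the geostrophic wind blows 90° to the right of the pressure-gradient force (low pressure on the left).
Rotating 135° by 90° clockwise gives 225° — the wind blows toward the southwest.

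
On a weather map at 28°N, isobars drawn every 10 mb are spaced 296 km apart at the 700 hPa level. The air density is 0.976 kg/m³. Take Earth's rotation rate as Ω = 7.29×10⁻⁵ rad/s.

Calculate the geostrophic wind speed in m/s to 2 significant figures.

Coriolis parameter at 28°N:
f = 2Ω sin φ = 2 × 7.29×10⁻⁵ × sin 28° = 6.84×10⁻⁵ s⁻¹
Pressure gradient: |∂P/∂n| = 1000 Pa / 296000 m = 3.38×10⁻³ Pa/m
Geostrophic balance (pressure-gradient force = Coriolis force):
V_g = (1/(fρ)) |∂P/∂n| = 3.38×10⁻³ / (6.84×10⁻⁵ × 0.976) = 50.6 m/s

51 m/s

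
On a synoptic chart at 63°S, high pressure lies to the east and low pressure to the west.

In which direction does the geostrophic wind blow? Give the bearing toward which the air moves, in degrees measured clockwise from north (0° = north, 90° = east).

180°

The pressure-gradient force points toward the west (bearing 270°).
Geostrophic balance: in the Southern Hemisphere the Coriolis force deflects motion to the left, so the geostrophic wind blows 90° to the left of the pressure-gradient force (low pressure on the right).
Rotating 270° by 90° counterclockwise gives 180° — the wind blows toward the south.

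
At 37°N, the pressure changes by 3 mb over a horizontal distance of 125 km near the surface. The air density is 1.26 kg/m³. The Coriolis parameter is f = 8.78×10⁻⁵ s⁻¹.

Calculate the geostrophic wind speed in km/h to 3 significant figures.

Pressure gradient: |∂P/∂n| = 300 Pa / 125000 m = 2.40×10⁻³ Pa/m
Geostrophic balance (pressure-gradient force = Coriolis force):
V_g = (1/(fρ)) |∂P/∂n| = 2.40×10⁻³ / (8.78×10⁻⁵ × 1.26) = 21.7 m/s
Converting: 21.7 m/s × 3.6 = 78.1 km/h

78.1 km/h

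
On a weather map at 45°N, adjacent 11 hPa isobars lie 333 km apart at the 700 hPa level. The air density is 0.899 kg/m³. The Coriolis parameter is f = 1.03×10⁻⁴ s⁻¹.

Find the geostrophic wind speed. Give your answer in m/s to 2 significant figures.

Pressure gradient: |∂P/∂n| = 1100 Pa / 333000 m = 3.30×10⁻³ Pa/m
Geostrophic balance (pressure-gradient force = Coriolis force):
V_g = (1/(fρ)) |∂P/∂n| = 3.30×10⁻³ / (1.03×10⁻⁴ × 0.899) = 35.7 m/s

36 m/s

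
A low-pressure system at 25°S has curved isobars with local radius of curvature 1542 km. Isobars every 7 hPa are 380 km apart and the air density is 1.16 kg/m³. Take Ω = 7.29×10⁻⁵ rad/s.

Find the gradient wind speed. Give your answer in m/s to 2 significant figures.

21 m/s

Coriolis parameter at 25°S:
f = 2Ω sin φ = 2 × 7.29×10⁻⁵ × sin 25° = 6.16×10⁻⁵ s⁻¹
Pressure gradient: |∂P/∂n| = 700 Pa / 380000 m = 1.84×10⁻³ Pa/m
Geostrophic speed: V_g = |∂P/∂n|/(fρ) = 1.84×10⁻³/(6.16×10⁻⁵ × 1.16) = 25.8 m/s
Around a low, centrifugal force acts outward with Coriolis, so pressure-gradient force balances both:
(1/ρ)|∂P/∂n| = fV + V²/R  →  V² + fR·V − fR·V_g = 0
With fR = 6.16×10⁻⁵ × 1542×10³ m = 95.0 m/s:
V = [−fR + √((fR)² + 4 fR V_g)]/2 = [−95.0 + √(95.0² + 4×95.0×25.8)]/2 = 21.1 m/s
Subgeostrophic (V < V_g = 25.8 m/s), as expected around a low.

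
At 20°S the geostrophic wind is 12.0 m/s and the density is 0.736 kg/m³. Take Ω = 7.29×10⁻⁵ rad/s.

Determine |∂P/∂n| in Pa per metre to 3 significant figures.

Coriolis parameter at 20°S:
f = 2Ω sin φ = 2 × 7.29×10⁻⁵ × sin 20° = 4.99×10⁻⁵ s⁻¹
Geostrophic balance rearranged: |∂P/∂n| = f ρ V_g
|∂P/∂n| = 4.99×10⁻⁵ × 0.736 × 12.0 = 4.40×10⁻⁴ Pa/m

4.40×10⁻⁴ Pa/m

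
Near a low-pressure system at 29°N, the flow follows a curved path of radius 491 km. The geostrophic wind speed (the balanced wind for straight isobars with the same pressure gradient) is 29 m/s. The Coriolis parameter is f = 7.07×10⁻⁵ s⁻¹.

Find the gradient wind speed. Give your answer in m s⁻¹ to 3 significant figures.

18.8 m s⁻¹

Around a low, centrifugal force acts outward with Coriolis, so pressure-gradient force balances both:
(1/ρ)|∂P/∂n| = fV + V²/R  →  V² + fR·V − fR·V_g = 0
With fR = 7.07×10⁻⁵ × 491×10³ m = 34.7 m/s:
V = [−fR + √((fR)² + 4 fR V_g)]/2 = [−34.7 + √(34.7² + 4×34.7×29)]/2 = 18.8 m/s
Subgeostrophic (V < V_g = 29 m/s), as expected around a low.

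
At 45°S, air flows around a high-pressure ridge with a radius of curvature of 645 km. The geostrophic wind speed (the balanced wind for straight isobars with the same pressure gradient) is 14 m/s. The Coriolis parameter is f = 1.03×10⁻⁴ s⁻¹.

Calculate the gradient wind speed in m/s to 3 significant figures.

20.1 m/s

Around a high, pressure-gradient force acts outward with centrifugal, so Coriolis balances both:
fV = (1/ρ)|∂P/∂n| + V²/R  →  V² − fR·V + fR·V_g = 0
With fR = 1.03×10⁻⁴ × 645×10³ m = 66.4 m/s:
V = [fR − √((fR)² − 4 fR V_g)]/2 = [66.4 − √(66.4² − 4×66.4×14)]/2 = 20.1 m/s
Supergeostrophic (V > V_g = 14 m/s), as expected around a high.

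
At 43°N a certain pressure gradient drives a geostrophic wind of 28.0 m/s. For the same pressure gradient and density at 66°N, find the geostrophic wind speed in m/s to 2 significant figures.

21 m/s

With the same pressure gradient and density, V_g ∝ 1/f ∝ 1/sin φ.
V₂ = V₁ · sin φ₁ / sin φ₂ = 28.0 × sin 43° / sin 66°
V₂ = 28.0 × 0.6820/0.9135 = 21 m/s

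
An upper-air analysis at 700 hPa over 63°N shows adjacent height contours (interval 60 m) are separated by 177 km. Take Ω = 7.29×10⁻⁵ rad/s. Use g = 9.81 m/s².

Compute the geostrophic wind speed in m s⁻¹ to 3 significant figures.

Coriolis parameter at 63°N:
f = 2Ω sin φ = 2 × 7.29×10⁻⁵ × sin 63° = 1.30×10⁻⁴ s⁻¹
Height gradient: |∂Z/∂n| = 60 m / 177000 m = 3.39×10⁻⁴
On a pressure surface, geostrophic balance gives V_g = (g/f)|∂Z/∂n|:
V_g = 9.81 × 3.39×10⁻⁴ / 1.30×10⁻⁴ = 25.6 m/s

25.6 m s⁻¹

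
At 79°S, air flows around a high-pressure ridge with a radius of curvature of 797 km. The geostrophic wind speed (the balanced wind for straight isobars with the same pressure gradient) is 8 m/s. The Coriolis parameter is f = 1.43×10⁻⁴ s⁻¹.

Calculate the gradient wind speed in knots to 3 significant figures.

16.8 knots

Around a high, pressure-gradient force acts outward with centrifugal, so Coriolis balances both:
fV = (1/ρ)|∂P/∂n| + V²/R  →  V² − fR·V + fR·V_g = 0
With fR = 1.43×10⁻⁴ × 797×10³ m = 114 m/s:
V = [fR − √((fR)² − 4 fR V_g)]/2 = [114 − √(114² − 4×114×8)]/2 = 8.66 m/s
Supergeostrophic (V > V_g = 8 m/s), as expected around a high.
Converting: 8.66 m/s × 1.944 = 16.8 knots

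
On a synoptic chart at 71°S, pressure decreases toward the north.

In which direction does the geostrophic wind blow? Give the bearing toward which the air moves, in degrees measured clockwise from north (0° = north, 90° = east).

270°

The pressure-gradient force points toward the north (bearing 000°).
Geostrophic balance: in the Southern Hemisphere the Coriolis force deflects motion to the left, so the geostrophic wind blows 90° to the left of the pressure-gradient force (low pressure on the right).
Rotating 000° by 90° counterclockwise gives 270° — the wind blows toward the west.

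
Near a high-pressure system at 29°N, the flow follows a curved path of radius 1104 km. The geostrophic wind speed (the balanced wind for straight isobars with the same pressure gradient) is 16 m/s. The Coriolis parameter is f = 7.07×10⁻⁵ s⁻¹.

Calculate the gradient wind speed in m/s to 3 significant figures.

22.5 m/s

Around a high, pressure-gradient force acts outward with centrifugal, so Coriolis balances both:
fV = (1/ρ)|∂P/∂n| + V²/R  →  V² − fR·V + fR·V_g = 0
With fR = 7.07×10⁻⁵ × 1104×10³ m = 78.1 m/s:
V = [fR − √((fR)² − 4 fR V_g)]/2 = [78.1 − √(78.1² − 4×78.1×16)]/2 = 22.5 m/s
Supergeostrophic (V > V_g = 16 m/s), as expected around a high.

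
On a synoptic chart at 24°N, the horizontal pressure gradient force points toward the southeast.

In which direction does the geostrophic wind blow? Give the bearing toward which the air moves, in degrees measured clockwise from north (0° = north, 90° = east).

225°

The pressure-gradient force points toward the southeast (bearing 135°).
Geostrophic balance: in the Northern Hemisphere the Coriolis force deflects motion to the right, so the geostrophic wind blows 90° to the right of the pressure-gradient force (low pressure on the left).
Rotating 135° by 90° clockwise gives 225° — the wind blows toward the southwest.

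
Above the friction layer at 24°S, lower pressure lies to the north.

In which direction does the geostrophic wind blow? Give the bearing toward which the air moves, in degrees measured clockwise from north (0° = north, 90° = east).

The pressure-gradient force points toward the north (bearing 000°).
Geostrophic balance: in the Southern Hemisphere the Coriolis force deflects motion to the left, so the geostrophic wind blows 90° to the left of the pressure-gradient force (low pressure on the right).
Rotating 000° by 90° counterclockwise gives 270° — the wind blows toward the west.

270°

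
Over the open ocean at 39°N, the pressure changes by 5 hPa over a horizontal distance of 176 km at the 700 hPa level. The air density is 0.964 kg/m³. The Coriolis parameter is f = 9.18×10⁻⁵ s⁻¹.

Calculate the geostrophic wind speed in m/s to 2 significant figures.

32 m/s

Pressure gradient: |∂P/∂n| = 500 Pa / 176000 m = 2.84×10⁻³ Pa/m
Geostrophic balance (pressure-gradient force = Coriolis force):
V_g = (1/(fρ)) |∂P/∂n| = 2.84×10⁻³ / (9.18×10⁻⁵ × 0.964) = 32.1 m/s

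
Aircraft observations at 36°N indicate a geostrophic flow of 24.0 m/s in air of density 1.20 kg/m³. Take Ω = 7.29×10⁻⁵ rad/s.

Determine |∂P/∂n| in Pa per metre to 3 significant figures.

Coriolis parameter at 36°N:
f = 2Ω sin φ = 2 × 7.29×10⁻⁵ × sin 36° = 8.57×10⁻⁵ s⁻¹
Geostrophic balance rearranged: |∂P/∂n| = f ρ V_g
|∂P/∂n| = 8.57×10⁻⁵ × 1.20 × 24.0 = 2.47×10⁻³ Pa/m

2.47×10⁻³ Pa/m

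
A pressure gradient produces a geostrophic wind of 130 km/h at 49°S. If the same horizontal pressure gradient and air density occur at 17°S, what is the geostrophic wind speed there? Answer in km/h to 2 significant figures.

With the same pressure gradient and density, V_g ∝ 1/f ∝ 1/sin φ.
V₂ = V₁ · sin φ₁ / sin φ₂ = 130 × sin 49° / sin 17°
V₂ = 130 × 0.7547/0.2924 = 340 km/h

340 km/h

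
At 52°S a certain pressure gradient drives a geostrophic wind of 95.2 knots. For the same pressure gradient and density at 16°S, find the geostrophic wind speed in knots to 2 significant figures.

With the same pressure gradient and density, V_g ∝ 1/f ∝ 1/sin φ.
V₂ = V₁ · sin φ₁ / sin φ₂ = 95.2 × sin 52° / sin 16°
V₂ = 95.2 × 0.7880/0.2756 = 270 knots

270 knots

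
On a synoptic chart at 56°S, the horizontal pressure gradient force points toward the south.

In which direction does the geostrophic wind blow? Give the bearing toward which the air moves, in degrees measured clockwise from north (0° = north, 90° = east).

090°

The pressure-gradient force points toward the south (bearing 180°).
Geostrophic balance: in the Southern Hemisphere the Coriolis force deflects motion to the left, so the geostrophic wind blows 90° to the left of the pressure-gradient force (low pressure on the right).
Rotating 180° by 90° counterclockwise gives 090° — the wind blows toward the east.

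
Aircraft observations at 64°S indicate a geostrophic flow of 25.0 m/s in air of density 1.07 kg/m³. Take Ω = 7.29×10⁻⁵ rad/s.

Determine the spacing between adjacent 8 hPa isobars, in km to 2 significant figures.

230 km

Coriolis parameter at 64°S:
f = 2Ω sin φ = 2 × 7.29×10⁻⁵ × sin 64° = 1.31×10⁻⁴ s⁻¹
Geostrophic balance rearranged: |∂P/∂n| = f ρ V_g
|∂P/∂n| = 1.31×10⁻⁴ × 1.07 × 25.0 = 3.51×10⁻³ Pa/m
Isobar spacing: Δn = ΔP/|∂P/∂n| = 800 Pa / 3.51×10⁻³ Pa/m = 228217 m ≈ 230 km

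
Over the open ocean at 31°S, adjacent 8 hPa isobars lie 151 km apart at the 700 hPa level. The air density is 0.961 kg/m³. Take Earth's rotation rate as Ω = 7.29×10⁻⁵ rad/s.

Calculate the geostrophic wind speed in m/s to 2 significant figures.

73 m/s

Coriolis parameter at 31°S:
f = 2Ω sin φ = 2 × 7.29×10⁻⁵ × sin 31° = 7.51×10⁻⁵ s⁻¹
Pressure gradient: |∂P/∂n| = 800 Pa / 151000 m = 5.30×10⁻³ Pa/m
Geostrophic balance (pressure-gradient force = Coriolis force):
V_g = (1/(fρ)) |∂P/∂n| = 5.30×10⁻³ / (7.51×10⁻⁵ × 0.961) = 73.4 m/s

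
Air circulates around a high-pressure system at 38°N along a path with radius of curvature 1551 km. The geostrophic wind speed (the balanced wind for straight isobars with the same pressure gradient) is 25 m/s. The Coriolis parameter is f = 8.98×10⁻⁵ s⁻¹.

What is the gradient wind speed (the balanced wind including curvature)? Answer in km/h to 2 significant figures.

120 km/h

Around a high, pressure-gradient force acts outward with centrifugal, so Coriolis balances both:
fV = (1/ρ)|∂P/∂n| + V²/R  →  V² − fR·V + fR·V_g = 0
With fR = 8.98×10⁻⁵ × 1551×10³ m = 139 m/s:
V = [fR − √((fR)² − 4 fR V_g)]/2 = [139 − √(139² − 4×139×25)]/2 = 32.7 m/s
Supergeostrophic (V > V_g = 25 m/s), as expected around a high.
Converting: 32.7 m/s × 3.6 = 120 km/h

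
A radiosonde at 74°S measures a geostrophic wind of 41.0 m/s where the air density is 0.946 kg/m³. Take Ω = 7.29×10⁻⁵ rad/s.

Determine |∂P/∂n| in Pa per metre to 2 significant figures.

Coriolis parameter at 74°S:
f = 2Ω sin φ = 2 × 7.29×10⁻⁵ × sin 74° = 1.40×10⁻⁴ s⁻¹
Geostrophic balance rearranged: |∂P/∂n| = f ρ V_g
|∂P/∂n| = 1.40×10⁻⁴ × 0.946 × 41.0 = 5.44×10⁻³ Pa/m

5.4×10⁻³ Pa/m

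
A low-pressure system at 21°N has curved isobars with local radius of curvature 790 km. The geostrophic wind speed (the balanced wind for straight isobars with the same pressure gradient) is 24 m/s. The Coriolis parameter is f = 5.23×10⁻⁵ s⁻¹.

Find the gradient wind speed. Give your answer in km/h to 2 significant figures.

61 km/h

Around a low, centrifugal force acts outward with Coriolis, so pressure-gradient force balances both:
(1/ρ)|∂P/∂n| = fV + V²/R  →  V² + fR·V − fR·V_g = 0
With fR = 5.23×10⁻⁵ × 790×10³ m = 41.3 m/s:
V = [−fR + √((fR)² + 4 fR V_g)]/2 = [−41.3 + √(41.3² + 4×41.3×24)]/2 = 17 m/s
Subgeostrophic (V < V_g = 24 m/s), as expected around a low.
Converting: 17 m/s × 3.6 = 61 km/h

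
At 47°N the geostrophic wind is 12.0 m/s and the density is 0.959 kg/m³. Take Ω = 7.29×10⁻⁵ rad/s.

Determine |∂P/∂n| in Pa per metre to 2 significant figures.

Coriolis parameter at 47°N:
f = 2Ω sin φ = 2 × 7.29×10⁻⁵ × sin 47° = 1.07×10⁻⁴ s⁻¹
Geostrophic balance rearranged: |∂P/∂n| = f ρ V_g
|∂P/∂n| = 1.07×10⁻⁴ × 0.959 × 12.0 = 1.23×10⁻³ Pa/m

1.2×10⁻³ Pa/m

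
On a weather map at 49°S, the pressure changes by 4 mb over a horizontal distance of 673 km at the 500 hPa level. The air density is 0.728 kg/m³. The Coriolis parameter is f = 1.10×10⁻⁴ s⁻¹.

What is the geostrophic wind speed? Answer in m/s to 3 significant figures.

7.42 m/s

Pressure gradient: |∂P/∂n| = 400 Pa / 673000 m = 5.94×10⁻⁴ Pa/m
Geostrophic balance (pressure-gradient force = Coriolis force):
V_g = (1/(fρ)) |∂P/∂n| = 5.94×10⁻⁴ / (1.10×10⁻⁴ × 0.728) = 7.42 m/s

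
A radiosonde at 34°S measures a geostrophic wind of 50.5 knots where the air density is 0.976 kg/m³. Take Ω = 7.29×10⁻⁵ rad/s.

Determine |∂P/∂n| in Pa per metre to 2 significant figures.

Coriolis parameter at 34°S:
f = 2Ω sin φ = 2 × 7.29×10⁻⁵ × sin 34° = 8.15×10⁻⁵ s⁻¹
Wind speed in SI: 50.5 knots = 26.0 m/s
Geostrophic balance rearranged: |∂P/∂n| = f ρ V_g
|∂P/∂n| = 8.15×10⁻⁵ × 0.976 × 26.0 = 2.07×10⁻³ Pa/m

2.1×10⁻³ Pa/m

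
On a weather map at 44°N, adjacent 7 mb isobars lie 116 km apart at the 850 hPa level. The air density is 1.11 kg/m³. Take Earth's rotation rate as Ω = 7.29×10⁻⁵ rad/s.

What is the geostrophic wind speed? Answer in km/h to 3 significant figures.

193 km/h

Coriolis parameter at 44°N:
f = 2Ω sin φ = 2 × 7.29×10⁻⁵ × sin 44° = 1.01×10⁻⁴ s⁻¹
Pressure gradient: |∂P/∂n| = 700 Pa / 116000 m = 6.03×10⁻³ Pa/m
Geostrophic balance (pressure-gradient force = Coriolis force):
V_g = (1/(fρ)) |∂P/∂n| = 6.03×10⁻³ / (1.01×10⁻⁴ × 1.11) = 53.7 m/s
Converting: 53.7 m/s × 3.6 = 193 km/h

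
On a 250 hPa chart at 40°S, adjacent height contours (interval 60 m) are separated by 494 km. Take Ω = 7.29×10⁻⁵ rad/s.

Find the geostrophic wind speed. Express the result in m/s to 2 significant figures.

Coriolis parameter at 40°S:
f = 2Ω sin φ = 2 × 7.29×10⁻⁵ × sin 40° = 9.37×10⁻⁵ s⁻¹
Height gradient: |∂Z/∂n| = 60 m / 494000 m = 1.21×10⁻⁴
On a pressure surface, geostrophic balance gives V_g = (g/f)|∂Z/∂n|:
V_g = 9.81 × 1.21×10⁻⁴ / 9.37×10⁻⁵ = 12.7 m/s

13 m/s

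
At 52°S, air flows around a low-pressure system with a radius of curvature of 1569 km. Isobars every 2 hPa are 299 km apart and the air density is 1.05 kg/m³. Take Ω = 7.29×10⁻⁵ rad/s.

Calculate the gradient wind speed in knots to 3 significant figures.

10.5 knots

Coriolis parameter at 52°S:
f = 2Ω sin φ = 2 × 7.29×10⁻⁵ × sin 52° = 1.15×10⁻⁴ s⁻¹
Pressure gradient: |∂P/∂n| = 200 Pa / 299000 m = 6.69×10⁻⁴ Pa/m
Geostrophic speed: V_g = |∂P/∂n|/(fρ) = 6.69×10⁻⁴/(1.15×10⁻⁴ × 1.05) = 5.54 m/s
Around a low, centrifugal force acts outward with Coriolis, so pressure-gradient force balances both:
(1/ρ)|∂P/∂n| = fV + V²/R  →  V² + fR·V − fR·V_g = 0
With fR = 1.15×10⁻⁴ × 1569×10³ m = 180 m/s:
V = [−fR + √((fR)² + 4 fR V_g)]/2 = [−180 + √(180² + 4×180×5.54)]/2 = 5.38 m/s
Subgeostrophic (V < V_g = 5.54 m/s), as expected around a low.
Converting: 5.38 m/s × 1.944 = 10.5 knots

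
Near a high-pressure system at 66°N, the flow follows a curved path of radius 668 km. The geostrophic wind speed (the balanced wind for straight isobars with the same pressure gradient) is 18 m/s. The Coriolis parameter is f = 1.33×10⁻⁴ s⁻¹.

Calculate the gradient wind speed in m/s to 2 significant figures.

Around a high, pressure-gradient force acts outward with centrifugal, so Coriolis balances both:
fV = (1/ρ)|∂P/∂n| + V²/R  →  V² − fR·V + fR·V_g = 0
With fR = 1.33×10⁻⁴ × 668×10³ m = 88.8 m/s:
V = [fR − √((fR)² − 4 fR V_g)]/2 = [88.8 − √(88.8² − 4×88.8×18)]/2 = 25.1 m/s
Supergeostrophic (V > V_g = 18 m/s), as expected around a high.

25 m/s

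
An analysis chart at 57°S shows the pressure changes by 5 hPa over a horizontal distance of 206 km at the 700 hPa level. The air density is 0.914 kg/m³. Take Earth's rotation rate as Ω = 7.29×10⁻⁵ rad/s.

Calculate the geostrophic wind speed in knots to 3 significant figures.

42.2 knots

Coriolis parameter at 57°S:
f = 2Ω sin φ = 2 × 7.29×10⁻⁵ × sin 57° = 1.22×10⁻⁴ s⁻¹
Pressure gradient: |∂P/∂n| = 500 Pa / 206000 m = 2.43×10⁻³ Pa/m
Geostrophic balance (pressure-gradient force = Coriolis force):
V_g = (1/(fρ)) |∂P/∂n| = 2.43×10⁻³ / (1.22×10⁻⁴ × 0.914) = 21.7 m/s
Converting: 21.7 m/s × 1.944 = 42.2 knots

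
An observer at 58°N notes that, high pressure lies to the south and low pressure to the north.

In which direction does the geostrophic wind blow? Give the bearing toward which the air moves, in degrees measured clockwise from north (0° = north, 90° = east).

090°

The pressure-gradient force points toward the north (bearing 000°).
Geostrophic balance: in the Northern Hemisphere the Coriolis force deflects motion to the right, so the geostrophic wind blows 90° to the right of the pressure-gradient force (low pressure on the left).
Rotating 000° by 90° clockwise gives 090° — the wind blows toward the east.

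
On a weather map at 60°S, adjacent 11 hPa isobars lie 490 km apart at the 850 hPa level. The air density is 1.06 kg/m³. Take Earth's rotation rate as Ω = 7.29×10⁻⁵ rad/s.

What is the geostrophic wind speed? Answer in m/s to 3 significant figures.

Coriolis parameter at 60°S:
f = 2Ω sin φ = 2 × 7.29×10⁻⁵ × sin 60° = 1.26×10⁻⁴ s⁻¹
Pressure gradient: |∂P/∂n| = 1100 Pa / 490000 m = 2.24×10⁻³ Pa/m
Geostrophic balance (pressure-gradient force = Coriolis force):
V_g = (1/(fρ)) |∂P/∂n| = 2.24×10⁻³ / (1.26×10⁻⁴ × 1.06) = 16.8 m/s

16.8 m/s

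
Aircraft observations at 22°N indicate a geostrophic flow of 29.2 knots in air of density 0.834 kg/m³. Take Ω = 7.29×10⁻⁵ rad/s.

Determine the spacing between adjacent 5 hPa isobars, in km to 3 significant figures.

731 km

Coriolis parameter at 22°N:
f = 2Ω sin φ = 2 × 7.29×10⁻⁵ × sin 22° = 5.46×10⁻⁵ s⁻¹
Wind speed in SI: 29.2 knots = 15.0 m/s
Geostrophic balance rearranged: |∂P/∂n| = f ρ V_g
|∂P/∂n| = 5.46×10⁻⁵ × 0.834 × 15.0 = 6.84×10⁻⁴ Pa/m
Isobar spacing: Δn = ΔP/|∂P/∂n| = 500 Pa / 6.84×10⁻⁴ Pa/m = 730718 m ≈ 731 km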